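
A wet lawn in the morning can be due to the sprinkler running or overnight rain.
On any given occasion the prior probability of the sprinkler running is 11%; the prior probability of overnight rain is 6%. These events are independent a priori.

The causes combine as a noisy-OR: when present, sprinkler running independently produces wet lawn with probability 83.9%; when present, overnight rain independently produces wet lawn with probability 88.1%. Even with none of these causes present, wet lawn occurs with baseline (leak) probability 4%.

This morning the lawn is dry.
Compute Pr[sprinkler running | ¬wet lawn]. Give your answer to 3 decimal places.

Pr[sprinkler running | ¬wet lawn] ≈ 0.020

Under noisy-OR, P(wet lawn | causes) = 1 − (1−0.04)·∏(1−qᵢ) over the active causes.
For the numerator, keep only sprinkler running=true terms: 0.015982 + 0.000121 = 0.016103
The normalizing constant is 0.96·0.89·0.94 + 0.11424·0.89·0.06 + 0.15456·0.11·0.94 + 0.018393·0.11·0.06 = 0.825339
P(sprinkler running | ¬wet lawn) = 0.016103/0.825339 ≈ 0.020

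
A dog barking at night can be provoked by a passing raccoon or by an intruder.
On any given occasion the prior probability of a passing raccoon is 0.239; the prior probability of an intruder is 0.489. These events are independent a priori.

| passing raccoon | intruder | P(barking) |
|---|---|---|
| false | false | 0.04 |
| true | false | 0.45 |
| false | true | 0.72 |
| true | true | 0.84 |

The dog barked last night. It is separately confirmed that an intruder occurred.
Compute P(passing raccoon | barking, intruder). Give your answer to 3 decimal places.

For the numerator, keep only passing raccoon=true terms: 0.84·0.239 = 0.200760
Normalizer over all consistent configurations: 0.72·0.761 + 0.84·0.239 = 0.748680
P(passing raccoon | barking, intruder) = 0.200760/0.748680 ≈ 0.268

P(passing raccoon | barking, intruder) ≈ 0.268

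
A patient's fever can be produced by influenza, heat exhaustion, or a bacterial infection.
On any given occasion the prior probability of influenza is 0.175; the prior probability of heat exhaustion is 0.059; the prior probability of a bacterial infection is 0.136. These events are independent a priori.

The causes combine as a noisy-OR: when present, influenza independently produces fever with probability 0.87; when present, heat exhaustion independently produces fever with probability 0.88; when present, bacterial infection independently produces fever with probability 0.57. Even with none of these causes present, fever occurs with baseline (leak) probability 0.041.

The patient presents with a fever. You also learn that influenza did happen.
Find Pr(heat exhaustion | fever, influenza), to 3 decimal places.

Under noisy-OR, P(fever | causes) = 1 − (1−0.041)·∏(1−qᵢ) over the active causes.
Weight on heat exhaustion=true, given the evidence: 0.050213 + 0.007972 = 0.058185
Normalizer over all consistent configurations: 0.87533×0.941×0.864 + 0.946392×0.941×0.136 + 0.98504×0.059×0.864 + 0.993567×0.059×0.136 = 0.890964
P(heat exhaustion | fever, influenza) = 0.058185/0.890964 ≈ 0.065

Pr(heat exhaustion | fever, influenza) ≈ 0.065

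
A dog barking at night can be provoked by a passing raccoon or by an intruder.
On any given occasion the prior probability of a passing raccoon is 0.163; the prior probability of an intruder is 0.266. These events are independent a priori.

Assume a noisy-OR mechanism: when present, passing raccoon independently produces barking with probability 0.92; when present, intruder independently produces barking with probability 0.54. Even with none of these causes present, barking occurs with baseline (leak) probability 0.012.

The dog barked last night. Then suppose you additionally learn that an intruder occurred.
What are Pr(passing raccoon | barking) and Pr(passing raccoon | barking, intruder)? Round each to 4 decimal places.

Pr(passing raccoon | barking) ≈ 0.5412; Pr(passing raccoon | barking, intruder) ≈ 0.2560

Under noisy-OR, P(barking | causes) = 1 − (1−0.012)·∏(1−qᵢ) over the active causes.
P(barking) = 0.012·0.837·0.734 + 0.54552·0.837·0.266 + 0.92096·0.163·0.734 + 0.963642·0.163·0.266 = 0.007372 + 0.121456 + 0.110185 + 0.041782 = 0.280795
Of this, 0.151967 comes from 0.110185 + 0.041782 (the passing raccoon=true cases).
P(passing raccoon | barking) = 0.151967 / 0.280795 ≈ 0.5412

Now also conditioning on intruder=true:
Sum P(barking|·) weighted by the priors over both values of passing raccoon:
  P(barking | intruder) = 0.54552·0.837 + 0.963642·0.163
        = 0.456600 + 0.157074 = 0.613674
The terms with passing raccoon present sum to 0.157074, so
  P(passing raccoon | barking, intruder) = 0.157074 / 0.613674 ≈ 0.2560
— intruder explains away the evidence for passing raccoon.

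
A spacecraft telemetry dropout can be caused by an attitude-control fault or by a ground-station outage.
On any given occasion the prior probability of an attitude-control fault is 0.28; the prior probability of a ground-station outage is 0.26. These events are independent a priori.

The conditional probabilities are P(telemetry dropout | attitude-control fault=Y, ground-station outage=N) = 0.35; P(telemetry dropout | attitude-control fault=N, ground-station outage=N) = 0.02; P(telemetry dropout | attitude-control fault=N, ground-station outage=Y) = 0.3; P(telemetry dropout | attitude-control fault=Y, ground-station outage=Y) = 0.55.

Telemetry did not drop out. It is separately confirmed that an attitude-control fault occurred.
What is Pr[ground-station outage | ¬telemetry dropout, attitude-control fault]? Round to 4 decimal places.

Pr[ground-station outage | ¬telemetry dropout, attitude-control fault] ≈ 0.1957

Enumerate both values of ground-station outage and weight by the priors:
  P(¬telemetry dropout | attitude-control fault) = 0.65*0.74 + 0.45*0.26
        = 0.481000 + 0.117000 = 0.598000
Configurations with ground-station outage contribute 0.117000, so
  P(ground-station outage | ¬telemetry dropout, attitude-control fault) = 0.117000 / 0.598000 ≈ 0.1957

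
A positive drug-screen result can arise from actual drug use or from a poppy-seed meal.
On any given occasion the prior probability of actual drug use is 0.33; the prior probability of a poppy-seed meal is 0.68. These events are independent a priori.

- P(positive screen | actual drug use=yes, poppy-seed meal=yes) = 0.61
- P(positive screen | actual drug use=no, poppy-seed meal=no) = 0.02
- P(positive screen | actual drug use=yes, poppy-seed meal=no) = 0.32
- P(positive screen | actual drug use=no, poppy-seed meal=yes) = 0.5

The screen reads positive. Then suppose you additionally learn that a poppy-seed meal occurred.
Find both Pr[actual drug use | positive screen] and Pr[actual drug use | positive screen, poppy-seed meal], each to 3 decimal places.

Pr[actual drug use | positive screen] ≈ 0.424; Pr[actual drug use | positive screen, poppy-seed meal] ≈ 0.375

P(positive screen) = 0.02×0.67×0.32 + 0.5×0.67×0.68 + 0.32×0.33×0.32 + 0.61×0.33×0.68 = 0.004288 + 0.227800 + 0.033792 + 0.136884 = 0.402764
Restricting to configurations with actual drug use present: 0.033792 + 0.136884 = 0.170676.
So P(actual drug use | positive screen) = 0.170676/0.402764 ≈ 0.424.

Now condition on the additional information:
By total probability over both values of actual drug use:
  P(positive screen | poppy-seed meal) = 0.5·0.67 + 0.61·0.33
        = 0.335000 + 0.201300 = 0.536300
The terms with actual drug use present sum to 0.201300, so
  P(actual drug use | positive screen, poppy-seed meal) = 0.201300 / 0.536300 ≈ 0.375
This is intercausal reasoning (explaining away): once poppy-seed meal accounts for the positive screen, actual drug use becomes less likely.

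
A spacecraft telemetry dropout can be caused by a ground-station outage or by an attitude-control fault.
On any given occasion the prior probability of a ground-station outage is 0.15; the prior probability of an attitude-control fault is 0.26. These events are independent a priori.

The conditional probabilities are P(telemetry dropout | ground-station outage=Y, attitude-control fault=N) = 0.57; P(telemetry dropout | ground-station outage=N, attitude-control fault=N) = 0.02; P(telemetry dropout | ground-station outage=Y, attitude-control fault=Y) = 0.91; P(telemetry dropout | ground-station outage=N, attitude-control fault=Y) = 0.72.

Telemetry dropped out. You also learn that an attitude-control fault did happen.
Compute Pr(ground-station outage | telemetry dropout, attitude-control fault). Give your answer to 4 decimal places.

Pr(ground-station outage | telemetry dropout, attitude-control fault) ≈ 0.1824

P(telemetry dropout | attitude-control fault) = 0.72*0.85 + 0.91*0.15 = 0.612000 + 0.136500 = 0.748500
Restricting to configurations with ground-station outage present: 0.91*0.15 = 0.136500.
So P(ground-station outage | telemetry dropout, attitude-control fault) = 0.136500/0.748500 ≈ 0.1824.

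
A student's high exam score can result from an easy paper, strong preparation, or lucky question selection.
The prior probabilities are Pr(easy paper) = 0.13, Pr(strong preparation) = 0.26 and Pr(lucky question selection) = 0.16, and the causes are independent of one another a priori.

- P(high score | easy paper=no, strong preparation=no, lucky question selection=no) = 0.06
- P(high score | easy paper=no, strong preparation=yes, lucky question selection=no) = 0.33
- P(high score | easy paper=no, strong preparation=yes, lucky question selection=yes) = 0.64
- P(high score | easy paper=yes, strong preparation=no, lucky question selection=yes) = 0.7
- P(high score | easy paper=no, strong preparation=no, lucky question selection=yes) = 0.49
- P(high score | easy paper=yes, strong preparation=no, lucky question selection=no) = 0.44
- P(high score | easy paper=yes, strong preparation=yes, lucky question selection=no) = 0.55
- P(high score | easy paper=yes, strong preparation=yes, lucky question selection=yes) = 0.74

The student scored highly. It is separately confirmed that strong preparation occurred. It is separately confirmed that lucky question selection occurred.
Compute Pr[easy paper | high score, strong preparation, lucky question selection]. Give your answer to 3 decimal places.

Enumerate both values of easy paper and weight by the priors:
  P(high score | strong preparation, lucky question selection) = 0.64×0.87 + 0.74×0.13
        = 0.556800 + 0.096200 = 0.653000
The terms with easy paper present sum to 0.096200, so
  P(easy paper | high score, strong preparation, lucky question selection) = 0.096200 / 0.653000 ≈ 0.147

Pr[easy paper | high score, strong preparation, lucky question selection] ≈ 0.147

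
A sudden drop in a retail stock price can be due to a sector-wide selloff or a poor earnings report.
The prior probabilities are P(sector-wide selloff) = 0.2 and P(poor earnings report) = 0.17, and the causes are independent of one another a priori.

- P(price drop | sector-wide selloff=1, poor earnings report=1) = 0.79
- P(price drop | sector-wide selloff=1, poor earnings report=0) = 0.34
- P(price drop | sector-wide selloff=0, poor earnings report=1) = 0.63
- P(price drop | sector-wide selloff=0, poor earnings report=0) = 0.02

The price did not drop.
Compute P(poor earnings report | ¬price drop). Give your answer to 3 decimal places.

P(poor earnings report | ¬price drop) ≈ 0.070

P(¬price drop) = 0.98*0.8*0.83 + 0.37*0.8*0.17 + 0.66*0.2*0.83 + 0.21*0.2*0.17 = 0.650720 + 0.050320 + 0.109560 + 0.007140 = 0.817740
Of this, 0.057460 comes from 0.050320 + 0.007140 (the poor earnings report=true cases).
P(poor earnings report | ¬price drop) = 0.057460 / 0.817740 ≈ 0.070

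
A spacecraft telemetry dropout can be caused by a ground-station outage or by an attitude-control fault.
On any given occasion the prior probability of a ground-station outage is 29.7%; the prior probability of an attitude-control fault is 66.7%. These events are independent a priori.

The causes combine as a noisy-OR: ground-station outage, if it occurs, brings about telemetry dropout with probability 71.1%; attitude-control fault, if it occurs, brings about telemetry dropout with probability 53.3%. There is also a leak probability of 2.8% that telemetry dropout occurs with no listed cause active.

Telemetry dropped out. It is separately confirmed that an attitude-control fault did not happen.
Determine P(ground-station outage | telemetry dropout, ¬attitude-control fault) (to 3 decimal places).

P(ground-station outage | telemetry dropout, ¬attitude-control fault) ≈ 0.916

Under noisy-OR, P(telemetry dropout | causes) = 1 − (1−0.028)·∏(1−qᵢ) over the active causes.
P(telemetry dropout | ¬attitude-control fault) = 0.028*0.703 + 0.719092*0.297 = 0.019684 + 0.213570 = 0.233254
Restricting to configurations with ground-station outage present: 0.719092*0.297 = 0.213570.
So P(ground-station outage | telemetry dropout, ¬attitude-control fault) = 0.213570/0.233254 ≈ 0.916.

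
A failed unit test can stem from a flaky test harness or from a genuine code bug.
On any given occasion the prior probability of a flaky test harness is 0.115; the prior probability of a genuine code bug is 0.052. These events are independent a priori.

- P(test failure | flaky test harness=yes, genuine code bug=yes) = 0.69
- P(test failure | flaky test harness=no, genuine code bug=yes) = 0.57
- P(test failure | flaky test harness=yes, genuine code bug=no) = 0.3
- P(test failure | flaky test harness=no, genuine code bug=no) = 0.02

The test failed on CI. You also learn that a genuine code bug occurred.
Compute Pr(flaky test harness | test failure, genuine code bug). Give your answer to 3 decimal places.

Pr(flaky test harness | test failure, genuine code bug) ≈ 0.136

P(test failure | genuine code bug) = 0.57*0.885 + 0.69*0.115 = 0.504450 + 0.079350 = 0.583800
Of this, 0.079350 comes from 0.69*0.115 (the flaky test harness=true cases).
So P(flaky test harness | test failure, genuine code bug) = 0.079350/0.583800 ≈ 0.136.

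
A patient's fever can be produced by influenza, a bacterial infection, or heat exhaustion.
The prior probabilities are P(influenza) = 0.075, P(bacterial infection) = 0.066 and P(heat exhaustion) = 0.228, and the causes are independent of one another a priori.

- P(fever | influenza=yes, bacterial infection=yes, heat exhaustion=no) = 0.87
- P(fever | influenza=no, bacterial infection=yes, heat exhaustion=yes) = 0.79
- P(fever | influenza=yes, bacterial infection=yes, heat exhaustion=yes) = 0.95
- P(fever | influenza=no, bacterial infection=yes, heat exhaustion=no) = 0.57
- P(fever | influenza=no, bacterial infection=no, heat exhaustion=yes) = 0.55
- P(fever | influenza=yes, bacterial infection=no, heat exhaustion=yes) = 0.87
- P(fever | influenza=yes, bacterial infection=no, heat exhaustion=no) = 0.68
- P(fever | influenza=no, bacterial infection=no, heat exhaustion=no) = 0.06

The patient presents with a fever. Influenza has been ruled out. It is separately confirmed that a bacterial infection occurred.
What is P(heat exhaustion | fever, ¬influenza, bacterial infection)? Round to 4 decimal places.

P(fever | ¬influenza, bacterial infection) = 0.57*0.772 + 0.79*0.228 = 0.440040 + 0.180120 = 0.620160
The heat exhaustion-present share is 0.79*0.228 = 0.180120.
P(heat exhaustion | fever, ¬influenza, bacterial infection) = 0.180120 / 0.620160 ≈ 0.2904

P(heat exhaustion | fever, ¬influenza, bacterial infection) ≈ 0.2904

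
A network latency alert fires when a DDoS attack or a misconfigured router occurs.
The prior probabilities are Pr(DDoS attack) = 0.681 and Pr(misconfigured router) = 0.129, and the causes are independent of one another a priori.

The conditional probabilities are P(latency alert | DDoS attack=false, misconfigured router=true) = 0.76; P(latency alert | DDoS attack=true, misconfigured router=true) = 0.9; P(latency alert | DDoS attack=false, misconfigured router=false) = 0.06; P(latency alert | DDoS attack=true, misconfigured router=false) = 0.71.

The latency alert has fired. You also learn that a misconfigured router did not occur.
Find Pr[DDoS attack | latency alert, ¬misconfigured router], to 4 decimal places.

Pr[DDoS attack | latency alert, ¬misconfigured router] ≈ 0.9619

P(latency alert | ¬misconfigured router) = 0.06·0.319 + 0.71·0.681 = 0.019140 + 0.483510 = 0.502650
Restricting to configurations with DDoS attack present: 0.71·0.681 = 0.483510.
So P(DDoS attack | latency alert, ¬misconfigured router) = 0.483510/0.502650 ≈ 0.9619.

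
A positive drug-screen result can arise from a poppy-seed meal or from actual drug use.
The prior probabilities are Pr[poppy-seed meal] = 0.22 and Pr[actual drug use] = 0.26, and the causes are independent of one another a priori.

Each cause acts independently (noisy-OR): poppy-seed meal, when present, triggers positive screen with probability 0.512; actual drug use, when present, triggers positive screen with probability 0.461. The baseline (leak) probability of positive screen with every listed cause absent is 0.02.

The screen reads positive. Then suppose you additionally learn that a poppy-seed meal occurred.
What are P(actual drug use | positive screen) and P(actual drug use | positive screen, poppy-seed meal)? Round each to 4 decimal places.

P(actual drug use | positive screen) ≈ 0.5888; P(actual drug use | positive screen, poppy-seed meal) ≈ 0.3333

Under noisy-OR, P(positive screen | causes) = 1 − (1−0.02)·∏(1−qᵢ) over the active causes.
Numerator (weight on configurations with actual drug use): 0.095677 + 0.042455 = 0.138132
The normalizing constant is 0.02·0.78·0.74 + 0.47178·0.78·0.26 + 0.52176·0.22·0.74 + 0.742229·0.22·0.26 = 0.234619
P(actual drug use | positive screen) = 0.138132/0.234619 ≈ 0.5888

With the extra evidence:
P(positive screen | poppy-seed meal) = 0.52176·0.74 + 0.742229·0.26 = 0.386102 + 0.192980 = 0.579082
The actual drug use-present share is 0.742229·0.26 = 0.192980.
Hence the posterior is 0.192980/0.579082 ≈ 0.3333.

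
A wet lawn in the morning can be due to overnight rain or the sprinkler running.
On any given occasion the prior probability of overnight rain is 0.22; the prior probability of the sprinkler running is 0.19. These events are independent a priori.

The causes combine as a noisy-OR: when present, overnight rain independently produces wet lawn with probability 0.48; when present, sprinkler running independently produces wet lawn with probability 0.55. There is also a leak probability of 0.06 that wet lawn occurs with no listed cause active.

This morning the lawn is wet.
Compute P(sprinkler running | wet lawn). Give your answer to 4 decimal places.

Under noisy-OR, P(wet lawn | causes) = 1 − (1−0.06)·∏(1−qᵢ) over the active causes.
P(wet lawn) = 0.06·0.78·0.81 + 0.577·0.78·0.19 + 0.5112·0.22·0.81 + 0.78004·0.22·0.19 = 0.037908 + 0.085511 + 0.091096 + 0.032606 = 0.247121
Restricting to configurations with sprinkler running present: 0.085511 + 0.032606 = 0.118117.
P(sprinkler running | wet lawn) = 0.118117 / 0.247121 ≈ 0.4780

P(sprinkler running | wet lawn) ≈ 0.4780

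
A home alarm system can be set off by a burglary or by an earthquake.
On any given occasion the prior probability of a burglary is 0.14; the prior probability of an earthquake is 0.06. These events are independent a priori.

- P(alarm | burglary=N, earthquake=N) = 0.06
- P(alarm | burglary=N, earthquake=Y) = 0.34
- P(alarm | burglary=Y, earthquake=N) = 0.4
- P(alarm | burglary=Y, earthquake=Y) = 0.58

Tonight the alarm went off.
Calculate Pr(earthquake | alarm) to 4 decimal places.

Pr(earthquake | alarm) ≈ 0.1814

By total probability over the 4 (burglary, earthquake) configurations:
  P(alarm) = 0.06*0.86*0.94 + 0.34*0.86*0.06 + 0.4*0.14*0.94 + 0.58*0.14*0.06
        = 0.048504 + 0.017544 + 0.052640 + 0.004872 = 0.123560
The terms with earthquake present sum to 0.022416, so
  P(earthquake | alarm) = 0.022416 / 0.123560 ≈ 0.1814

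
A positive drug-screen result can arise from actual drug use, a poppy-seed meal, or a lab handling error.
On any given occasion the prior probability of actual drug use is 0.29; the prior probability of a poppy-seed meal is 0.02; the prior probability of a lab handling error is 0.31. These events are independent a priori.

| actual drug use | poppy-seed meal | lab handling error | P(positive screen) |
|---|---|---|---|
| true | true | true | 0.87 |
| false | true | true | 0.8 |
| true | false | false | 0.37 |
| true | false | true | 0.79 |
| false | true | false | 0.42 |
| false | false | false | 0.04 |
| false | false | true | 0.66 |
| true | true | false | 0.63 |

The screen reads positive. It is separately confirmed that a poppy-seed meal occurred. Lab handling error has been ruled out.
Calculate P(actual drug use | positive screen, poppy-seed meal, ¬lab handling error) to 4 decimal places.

P(actual drug use | positive screen, poppy-seed meal, ¬lab handling error) ≈ 0.3799

P(positive screen | poppy-seed meal, ¬lab handling error) = 0.42·0.71 + 0.63·0.29 = 0.298200 + 0.182700 = 0.480900
The actual drug use-present share is 0.63·0.29 = 0.182700.
P(actual drug use | positive screen, poppy-seed meal, ¬lab handling error) = 0.182700 / 0.480900 ≈ 0.3799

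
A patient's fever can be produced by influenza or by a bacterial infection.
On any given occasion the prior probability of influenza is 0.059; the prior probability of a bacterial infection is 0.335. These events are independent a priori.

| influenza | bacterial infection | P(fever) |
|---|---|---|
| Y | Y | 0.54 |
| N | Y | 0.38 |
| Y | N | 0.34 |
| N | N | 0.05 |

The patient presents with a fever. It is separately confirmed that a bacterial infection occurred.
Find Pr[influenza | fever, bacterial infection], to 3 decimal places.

Pr[influenza | fever, bacterial infection] ≈ 0.082

P(fever | bacterial infection) = 0.38·0.941 + 0.54·0.059 = 0.357580 + 0.031860 = 0.389440
The influenza-present share is 0.54·0.059 = 0.031860.
So P(influenza | fever, bacterial infection) = 0.031860/0.389440 ≈ 0.082.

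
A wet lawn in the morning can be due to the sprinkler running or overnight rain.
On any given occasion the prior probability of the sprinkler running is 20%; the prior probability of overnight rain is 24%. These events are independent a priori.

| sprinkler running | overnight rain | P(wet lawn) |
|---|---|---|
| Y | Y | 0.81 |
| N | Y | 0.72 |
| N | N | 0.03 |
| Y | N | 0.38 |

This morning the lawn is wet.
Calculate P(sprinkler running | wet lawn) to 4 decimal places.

P(sprinkler running | wet lawn) ≈ 0.3818

Enumerate the 4 (sprinkler running, overnight rain) configurations and weight by the priors:
  P(wet lawn) = 0.03×0.8×0.76 + 0.72×0.8×0.24 + 0.38×0.2×0.76 + 0.81×0.2×0.24
        = 0.018240 + 0.138240 + 0.057760 + 0.038880 = 0.253120
Keeping only the sprinkler running-present terms gives 0.096640, so
  P(sprinkler running | wet lawn) = 0.096640 / 0.253120 ≈ 0.3818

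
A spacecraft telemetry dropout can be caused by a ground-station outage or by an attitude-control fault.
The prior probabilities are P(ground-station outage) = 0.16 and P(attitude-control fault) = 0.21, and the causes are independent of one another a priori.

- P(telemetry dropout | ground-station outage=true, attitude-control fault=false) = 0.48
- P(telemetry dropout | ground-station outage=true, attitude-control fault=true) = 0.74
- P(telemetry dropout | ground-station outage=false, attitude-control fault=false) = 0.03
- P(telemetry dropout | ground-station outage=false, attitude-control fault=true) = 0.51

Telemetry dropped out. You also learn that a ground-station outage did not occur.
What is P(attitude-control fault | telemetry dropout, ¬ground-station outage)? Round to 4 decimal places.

P(attitude-control fault | telemetry dropout, ¬ground-station outage) ≈ 0.8188

By total probability over both values of attitude-control fault:
  P(telemetry dropout | ¬ground-station outage) = 0.03*0.79 + 0.51*0.21
        = 0.023700 + 0.107100 = 0.130800
Keeping only the attitude-control fault-present terms gives 0.107100, so
  P(attitude-control fault | telemetry dropout, ¬ground-station outage) = 0.107100 / 0.130800 ≈ 0.8188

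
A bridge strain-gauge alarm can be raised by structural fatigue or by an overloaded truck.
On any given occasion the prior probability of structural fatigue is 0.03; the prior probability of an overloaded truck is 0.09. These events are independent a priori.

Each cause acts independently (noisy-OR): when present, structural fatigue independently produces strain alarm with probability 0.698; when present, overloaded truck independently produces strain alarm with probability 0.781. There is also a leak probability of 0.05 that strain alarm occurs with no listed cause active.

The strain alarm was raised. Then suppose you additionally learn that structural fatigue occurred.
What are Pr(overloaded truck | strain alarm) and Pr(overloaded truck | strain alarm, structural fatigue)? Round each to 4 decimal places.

Pr(overloaded truck | strain alarm) ≈ 0.5298; Pr(overloaded truck | strain alarm, structural fatigue) ≈ 0.1150

Under noisy-OR, P(strain alarm | causes) = 1 − (1−0.05)·∏(1−qᵢ) over the active causes.
For the numerator, keep only overloaded truck=true terms: 0.069137 + 0.002530 = 0.071667
Normalizer over all consistent configurations: 0.05×0.97×0.91 + 0.79195×0.97×0.09 + 0.7131×0.03×0.91 + 0.937169×0.03×0.09 = 0.135270
Posterior = 0.071667 / 0.135270 ≈ 0.5298

Now condition on the additional information:
Enumerate both values of overloaded truck and weight by the priors:
  P(strain alarm | structural fatigue) = 0.7131·0.91 + 0.937169·0.09
        = 0.648921 + 0.084345 = 0.733266
The terms with overloaded truck present sum to 0.084345, so
  P(overloaded truck | strain alarm, structural fatigue) = 0.084345 / 0.733266 ≈ 0.1150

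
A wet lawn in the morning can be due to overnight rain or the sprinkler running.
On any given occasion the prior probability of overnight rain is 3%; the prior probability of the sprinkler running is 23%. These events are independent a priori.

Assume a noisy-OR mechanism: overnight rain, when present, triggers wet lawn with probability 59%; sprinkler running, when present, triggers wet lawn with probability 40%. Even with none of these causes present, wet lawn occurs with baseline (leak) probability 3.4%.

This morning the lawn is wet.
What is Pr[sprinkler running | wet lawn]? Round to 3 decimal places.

Under noisy-OR, P(wet lawn | causes) = 1 − (1−0.034)·∏(1−qᵢ) over the active causes.
By total probability over the 4 (overnight rain, sprinkler running) configurations:
  P(wet lawn) = 0.034·0.97·0.77 + 0.4204·0.97·0.23 + 0.60394·0.03·0.77 + 0.762364·0.03·0.23
        = 0.025395 + 0.093791 + 0.013951 + 0.005260 = 0.138397
The terms with sprinkler running present sum to 0.099051, so
  P(sprinkler running | wet lawn) = 0.099051 / 0.138397 ≈ 0.716

Pr[sprinkler running | wet lawn] ≈ 0.716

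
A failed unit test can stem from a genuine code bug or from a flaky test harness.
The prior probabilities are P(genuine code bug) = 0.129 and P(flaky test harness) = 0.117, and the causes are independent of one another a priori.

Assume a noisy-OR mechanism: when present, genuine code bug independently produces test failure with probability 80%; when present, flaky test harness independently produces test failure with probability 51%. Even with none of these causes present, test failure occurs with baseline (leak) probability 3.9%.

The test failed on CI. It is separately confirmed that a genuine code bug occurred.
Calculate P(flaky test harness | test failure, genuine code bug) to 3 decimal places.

Under noisy-OR, P(test failure | causes) = 1 − (1−0.039)·∏(1−qᵢ) over the active causes.
Numerator (weight on configurations with flaky test harness): 0.905822×0.117 = 0.105981
Normalizer over all consistent configurations: 0.8078×0.883 + 0.905822×0.117 = 0.819268
Posterior = 0.105981 / 0.819268 ≈ 0.129

P(flaky test harness | test failure, genuine code bug) ≈ 0.129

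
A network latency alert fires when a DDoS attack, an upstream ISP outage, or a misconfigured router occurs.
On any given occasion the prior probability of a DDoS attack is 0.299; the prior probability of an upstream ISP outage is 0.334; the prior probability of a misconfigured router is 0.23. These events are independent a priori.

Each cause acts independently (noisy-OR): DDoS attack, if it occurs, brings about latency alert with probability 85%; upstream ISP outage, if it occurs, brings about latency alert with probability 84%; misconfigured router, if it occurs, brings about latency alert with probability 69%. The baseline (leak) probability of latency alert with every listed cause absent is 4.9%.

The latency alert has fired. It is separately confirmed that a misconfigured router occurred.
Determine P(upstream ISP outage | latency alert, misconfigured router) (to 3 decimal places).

P(upstream ISP outage | latency alert, misconfigured router) ≈ 0.383

Under noisy-OR, P(latency alert | causes) = 1 − (1−0.049)·∏(1−qᵢ) over the active causes.
Numerator (weight on configurations with upstream ISP outage): 0.223090 + 0.099159 = 0.322249
Denominator P(latency alert | misconfigured router): 0.70519*0.701*0.666 + 0.95283*0.701*0.334 + 0.955778*0.299*0.666 + 0.992925*0.299*0.334 = 0.841806
Posterior = 0.322249 / 0.841806 ≈ 0.383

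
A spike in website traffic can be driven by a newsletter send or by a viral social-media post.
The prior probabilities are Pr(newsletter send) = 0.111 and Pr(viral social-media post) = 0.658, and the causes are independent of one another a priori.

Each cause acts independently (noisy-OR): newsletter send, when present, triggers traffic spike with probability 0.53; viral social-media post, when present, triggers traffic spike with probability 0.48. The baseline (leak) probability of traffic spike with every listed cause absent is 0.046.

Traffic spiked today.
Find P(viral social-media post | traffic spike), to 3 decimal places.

Under noisy-OR, P(traffic spike | causes) = 1 − (1−0.046)·∏(1−qᵢ) over the active causes.
By total probability over the 4 (newsletter send, viral social-media post) configurations:
  P(traffic spike) = 0.046×0.889×0.342 + 0.50392×0.889×0.658 + 0.55162×0.111×0.342 + 0.766842×0.111×0.658
        = 0.013986 + 0.294774 + 0.020941 + 0.056009 = 0.385710
The terms with viral social-media post present sum to 0.350783, so
  P(viral social-media post | traffic spike) = 0.350783 / 0.385710 ≈ 0.909

P(viral social-media post | traffic spike) ≈ 0.909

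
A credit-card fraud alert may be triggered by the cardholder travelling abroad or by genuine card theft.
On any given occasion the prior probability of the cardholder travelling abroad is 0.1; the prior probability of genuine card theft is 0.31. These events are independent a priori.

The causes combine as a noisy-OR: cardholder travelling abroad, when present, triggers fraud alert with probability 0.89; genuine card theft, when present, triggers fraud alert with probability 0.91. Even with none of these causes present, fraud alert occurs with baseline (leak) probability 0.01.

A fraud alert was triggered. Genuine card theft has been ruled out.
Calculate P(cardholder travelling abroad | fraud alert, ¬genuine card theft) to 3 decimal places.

P(cardholder travelling abroad | fraud alert, ¬genuine card theft) ≈ 0.908

Under noisy-OR, P(fraud alert | causes) = 1 − (1−0.01)·∏(1−qᵢ) over the active causes.
Numerator (weight on configurations with cardholder travelling abroad): 0.8911·0.1 = 0.089110
Normalizer over all consistent configurations: 0.01·0.9 + 0.8911·0.1 = 0.098110
P(cardholder travelling abroad | fraud alert, ¬genuine card theft) = 0.089110/0.098110 ≈ 0.908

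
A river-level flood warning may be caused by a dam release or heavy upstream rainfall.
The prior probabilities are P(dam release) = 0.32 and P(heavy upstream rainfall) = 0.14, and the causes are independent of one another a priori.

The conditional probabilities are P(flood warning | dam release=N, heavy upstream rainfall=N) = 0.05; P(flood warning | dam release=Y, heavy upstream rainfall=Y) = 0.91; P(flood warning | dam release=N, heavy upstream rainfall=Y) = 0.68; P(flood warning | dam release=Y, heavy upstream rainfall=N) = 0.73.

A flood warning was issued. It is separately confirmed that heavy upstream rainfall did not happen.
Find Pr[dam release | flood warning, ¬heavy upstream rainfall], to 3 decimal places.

Pr[dam release | flood warning, ¬heavy upstream rainfall] ≈ 0.873

Numerator (weight on configurations with dam release): 0.73·0.32 = 0.233600
Denominator P(flood warning | ¬heavy upstream rainfall): 0.05·0.68 + 0.73·0.32 = 0.267600
P(dam release | flood warning, ¬heavy upstream rainfall) = 0.233600/0.267600 ≈ 0.873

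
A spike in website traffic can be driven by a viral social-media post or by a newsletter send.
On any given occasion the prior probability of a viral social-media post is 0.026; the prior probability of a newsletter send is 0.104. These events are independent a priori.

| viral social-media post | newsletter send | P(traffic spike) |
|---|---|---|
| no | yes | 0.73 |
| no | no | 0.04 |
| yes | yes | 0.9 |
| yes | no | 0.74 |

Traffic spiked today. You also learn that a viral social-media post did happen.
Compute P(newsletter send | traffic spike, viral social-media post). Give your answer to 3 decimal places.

Sum P(traffic spike|·) weighted by the priors over both values of newsletter send:
  P(traffic spike | viral social-media post) = 0.74·0.896 + 0.9·0.104
        = 0.663040 + 0.093600 = 0.756640
Keeping only the newsletter send-present terms gives 0.093600, so
  P(newsletter send | traffic spike, viral social-media post) = 0.093600 / 0.756640 ≈ 0.124

P(newsletter send | traffic spike, viral social-media post) ≈ 0.124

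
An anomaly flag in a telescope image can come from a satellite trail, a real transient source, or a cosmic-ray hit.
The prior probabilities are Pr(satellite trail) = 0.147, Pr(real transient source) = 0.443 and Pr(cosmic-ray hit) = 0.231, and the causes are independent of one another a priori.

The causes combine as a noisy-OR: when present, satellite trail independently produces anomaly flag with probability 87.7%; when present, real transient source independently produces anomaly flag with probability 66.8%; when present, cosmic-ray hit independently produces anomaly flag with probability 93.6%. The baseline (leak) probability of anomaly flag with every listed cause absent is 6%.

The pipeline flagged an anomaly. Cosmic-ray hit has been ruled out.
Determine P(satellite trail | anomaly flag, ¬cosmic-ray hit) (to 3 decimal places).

P(satellite trail | anomaly flag, ¬cosmic-ray hit) ≈ 0.319

Under noisy-OR, P(anomaly flag | causes) = 1 − (1−0.06)·∏(1−qᵢ) over the active causes.
Sum P(anomaly flag|·) weighted by the priors over the 4 (satellite trail, real transient source) configurations:
  P(anomaly flag | ¬cosmic-ray hit) = 0.06*0.853*0.557 + 0.68792*0.853*0.443 + 0.88438*0.147*0.557 + 0.961614*0.147*0.443
        = 0.028507 + 0.259951 + 0.072412 + 0.062621 = 0.423491
Configurations with satellite trail contribute 0.135033, so
  P(satellite trail | anomaly flag, ¬cosmic-ray hit) = 0.135033 / 0.423491 ≈ 0.319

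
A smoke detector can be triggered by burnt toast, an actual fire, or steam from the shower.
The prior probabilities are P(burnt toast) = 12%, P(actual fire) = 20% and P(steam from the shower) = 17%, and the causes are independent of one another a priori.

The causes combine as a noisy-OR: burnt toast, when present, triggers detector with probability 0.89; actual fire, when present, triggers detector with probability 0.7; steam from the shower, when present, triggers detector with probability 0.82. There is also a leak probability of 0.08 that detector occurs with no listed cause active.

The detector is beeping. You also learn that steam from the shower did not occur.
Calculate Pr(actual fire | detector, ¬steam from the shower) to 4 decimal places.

Pr(actual fire | detector, ¬steam from the shower) ≈ 0.5138

Under noisy-OR, P(detector | causes) = 1 − (1−0.08)·∏(1−qᵢ) over the active causes.
For the numerator, keep only actual fire=true terms: 0.127424 + 0.023271 = 0.150695
Normalizer over all consistent configurations: 0.08*0.88*0.8 + 0.724*0.88*0.2 + 0.8988*0.12*0.8 + 0.96964*0.12*0.2 = 0.293300
P(actual fire | detector, ¬steam from the shower) = 0.150695/0.293300 ≈ 0.5138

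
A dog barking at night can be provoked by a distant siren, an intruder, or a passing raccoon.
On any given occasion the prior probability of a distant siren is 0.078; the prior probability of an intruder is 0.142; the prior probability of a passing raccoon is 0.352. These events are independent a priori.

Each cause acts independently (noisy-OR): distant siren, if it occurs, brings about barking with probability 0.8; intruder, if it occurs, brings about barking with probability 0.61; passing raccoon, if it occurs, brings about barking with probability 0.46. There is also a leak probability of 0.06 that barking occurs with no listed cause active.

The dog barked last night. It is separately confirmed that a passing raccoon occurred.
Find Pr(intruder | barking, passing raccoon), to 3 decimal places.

Pr(intruder | barking, passing raccoon) ≈ 0.205

Under noisy-OR, P(barking | causes) = 1 − (1−0.06)·∏(1−qᵢ) over the active causes.
Enumerate the 4 (distant siren, intruder) configurations and weight by the priors:
  P(barking | passing raccoon) = 0.4924·0.922·0.858 + 0.802036·0.922·0.142 + 0.89848·0.078·0.858 + 0.960407·0.078·0.142
        = 0.389526 + 0.105006 + 0.060130 + 0.010637 = 0.565299
The terms with intruder present sum to 0.115643, so
  P(intruder | barking, passing raccoon) = 0.115643 / 0.565299 ≈ 0.205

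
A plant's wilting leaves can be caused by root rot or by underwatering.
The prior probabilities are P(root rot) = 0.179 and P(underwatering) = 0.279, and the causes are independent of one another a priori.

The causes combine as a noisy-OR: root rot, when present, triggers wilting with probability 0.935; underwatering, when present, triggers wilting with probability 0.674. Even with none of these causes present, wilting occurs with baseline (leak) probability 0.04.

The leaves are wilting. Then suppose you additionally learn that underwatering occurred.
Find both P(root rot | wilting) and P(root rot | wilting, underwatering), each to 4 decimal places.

P(root rot | wilting) ≈ 0.4842; P(root rot | wilting, underwatering) ≈ 0.2372

Under noisy-OR, P(wilting | causes) = 1 − (1−0.04)·∏(1−qᵢ) over the active causes.
P(wilting) = 0.04·0.821·0.721 + 0.68704·0.821·0.279 + 0.9376·0.179·0.721 + 0.979658·0.179·0.279 = 0.023678 + 0.157373 + 0.121006 + 0.048925 = 0.350982
The root rot-present share is 0.121006 + 0.048925 = 0.169931.
So P(root rot | wilting) = 0.169931/0.350982 ≈ 0.4842.

Now condition on the additional information:
P(wilting | underwatering) = 0.68704*0.821 + 0.979658*0.179 = 0.564060 + 0.175359 = 0.739419
Of this, 0.175359 comes from 0.979658*0.179 (the root rot=true cases).
Hence the posterior is 0.175359/0.739419 ≈ 0.2372.
This is intercausal reasoning (explaining away): once underwatering accounts for the wilting, root rot becomes less likely.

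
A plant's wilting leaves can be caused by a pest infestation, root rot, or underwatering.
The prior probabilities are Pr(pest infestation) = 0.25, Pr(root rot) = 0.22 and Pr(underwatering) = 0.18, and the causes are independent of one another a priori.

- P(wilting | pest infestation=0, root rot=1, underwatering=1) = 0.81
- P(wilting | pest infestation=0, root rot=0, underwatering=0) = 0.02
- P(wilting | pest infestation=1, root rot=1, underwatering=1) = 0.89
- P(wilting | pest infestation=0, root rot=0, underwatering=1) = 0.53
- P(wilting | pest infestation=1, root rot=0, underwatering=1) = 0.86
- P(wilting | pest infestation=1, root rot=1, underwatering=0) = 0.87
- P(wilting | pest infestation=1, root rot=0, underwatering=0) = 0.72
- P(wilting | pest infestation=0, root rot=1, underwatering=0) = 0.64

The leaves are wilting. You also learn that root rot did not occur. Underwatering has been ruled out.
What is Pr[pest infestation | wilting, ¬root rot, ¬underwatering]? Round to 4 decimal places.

Numerator (weight on configurations with pest infestation): 0.72×0.25 = 0.180000
Normalizer over all consistent configurations: 0.02×0.75 + 0.72×0.25 = 0.195000
P(pest infestation | wilting, ¬root rot, ¬underwatering) = 0.180000/0.195000 ≈ 0.9231

Pr[pest infestation | wilting, ¬root rot, ¬underwatering] ≈ 0.9231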